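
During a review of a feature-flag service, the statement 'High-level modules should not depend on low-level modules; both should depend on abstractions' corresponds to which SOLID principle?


This describes the Dependency Inversion Principle (DIP)

Dependency Inversion Principle (DIP)


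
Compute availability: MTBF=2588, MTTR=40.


Availability = MTBF / (MTBF + MTTR)
Availability = 2588 / (2588 + 40)
Availability = 2588 / 2628
Availability = 98.4779%

98.4779%


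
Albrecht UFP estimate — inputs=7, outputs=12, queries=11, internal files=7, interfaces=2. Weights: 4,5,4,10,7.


UFP = EI*4 + EO*5 + EQ*4 + ILF*10 + EIF*7
UFP = 7*4 + 12*5 + 11*4 + 7*10 + 2*7
UFP = 28 + 60 + 44 + 70 + 14
UFP = 216

216


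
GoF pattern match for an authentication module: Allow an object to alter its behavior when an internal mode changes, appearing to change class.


This matches the State pattern

State


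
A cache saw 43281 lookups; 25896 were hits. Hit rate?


Formula: hit rate = hits / (hits + misses) * 100
hit rate = 25896 / (25896 + 17385) * 100
hit rate = 25896 / 43281 * 100
hit rate = 59.83%

59.83%


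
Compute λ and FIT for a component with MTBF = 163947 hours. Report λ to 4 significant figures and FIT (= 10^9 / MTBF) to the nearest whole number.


Formula: λ = 1 / MTBF; FIT = λ × 1e9 = 1e9 / MTBF
λ = 1 / 163947 ≈ 6.100e-06 failures/hour
FIT = 1e9 / 163947 ≈ 6100 failures per 1e9 hours (nearest whole number)

λ = 6.100e-06 /h, FIT = 6100


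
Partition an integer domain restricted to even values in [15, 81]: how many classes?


Constraint: even integers in [15, 81]
Class 1: x < 15 — out-of-range invalid
Class 2: x in [15,81] but odd — wrong type invalid
Class 3: x in [15,81] and even — valid
Class 4: x > 81 — out-of-range invalid
Total equivalence classes: 4

4 equivalence classes


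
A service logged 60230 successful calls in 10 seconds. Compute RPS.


Formula: throughput = requests / seconds
throughput = 60230 / 10
throughput = 6023.0 requests/second

6023.0 requests/second


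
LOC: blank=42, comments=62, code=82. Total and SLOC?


Total LOC = blank + comment + code
Total LOC = 42 + 62 + 82 = 186
SLOC (source only) = code = 82

Total LOC: 186, SLOC: 82


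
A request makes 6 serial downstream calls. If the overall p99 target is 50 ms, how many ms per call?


Formula: per_stage = total_budget / stages
per_stage = 50 / 6
per_stage = 8.33 ms

8.33 ms


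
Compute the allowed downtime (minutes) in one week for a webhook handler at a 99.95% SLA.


Formula: allowed downtime = period * (100 - SLA) / 100
Period (week) = 10080 minutes
Unavailability fraction = (100 - 99.95) / 100
Allowed downtime = 10080 * (100 - 99.95) / 100
Allowed downtime = 5.04 minutes

5.04 minutes


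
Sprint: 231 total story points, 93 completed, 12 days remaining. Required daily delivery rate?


Formula: Required rate = Remaining points / Days left
Remaining = 231 - 93 = 138 points
Required rate = 138 / 12 = 11.5 points/day

11.5 points/day


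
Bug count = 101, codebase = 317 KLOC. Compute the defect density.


Defect density = defects / KLOC
Defect density = 101 / 317
Defect density = 0.319 defects/KLOC

0.319 defects/KLOC


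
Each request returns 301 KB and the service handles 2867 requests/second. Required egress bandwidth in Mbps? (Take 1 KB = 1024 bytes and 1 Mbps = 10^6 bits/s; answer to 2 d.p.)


Formula: Mbps = payload_bytes * RPS * 8 / 1e6
Payload per request = 301 KB = 301 * 1024 = 308224 bytes
Total bytes/sec = 308224 * 2867 = 883678208
Total bits/sec = 883678208 * 8 = 7069425664
Mbps = 7069425664 / 1e6 = 7069.43

7069.43 Mbps


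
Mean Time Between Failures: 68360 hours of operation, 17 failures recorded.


Formula: MTBF = Total operating time / Number of failures
MTBF = 68360 / 17
MTBF = 4021.18 hours

4021.18 hours


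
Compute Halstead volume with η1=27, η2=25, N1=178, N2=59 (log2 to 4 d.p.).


Formula: V = N * log2(η), where N = N1 + N2 and η = η1 + η2
η = 27 + 25 = 52
N = 178 + 59 = 237
log2(52) ≈ 5.7004
V = 237 * 5.7004 = 1350.99

1350.99


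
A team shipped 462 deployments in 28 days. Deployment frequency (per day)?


Formula: deployments per day = releases / days
= 462 / 28
= 16.5 deploys/day
(equivalently, 115.5 deploys/week)

16.5 deploys/day


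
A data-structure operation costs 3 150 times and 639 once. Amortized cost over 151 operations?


Formula: Amortized cost = Total cost / Operations
Total cost = (150 * 3) + (1 * 639)
Total cost = 450 + 639 = 1089
Amortized = 1089 / 151 = 7.2119

7.2119


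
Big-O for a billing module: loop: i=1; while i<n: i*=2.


Reasoning: i doubles each step so iterations are log2(n)
Complexity: O(log n)

O(log n)


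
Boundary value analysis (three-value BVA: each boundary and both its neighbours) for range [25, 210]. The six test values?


Range: [25, 210]
Boundaries: just below min, min, min+1, max-1, max, just above max
Values: [24, 25, 26, 209, 210, 211]

[24, 25, 26, 209, 210, 211]


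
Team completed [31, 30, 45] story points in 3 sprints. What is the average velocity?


Formula: Avg velocity = Total points / Number of sprints
Points: [31, 30, 45]
Sum = 31 + 30 + 45 = 106
Avg velocity = 106 / 3 = 35.33 points/sprint

35.33 points/sprint


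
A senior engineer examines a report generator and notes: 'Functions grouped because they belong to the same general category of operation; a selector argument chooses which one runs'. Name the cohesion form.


Reasoning: Grouped by category of activity, not by data or sequence
Type: Logical cohesion

Logical cohesion


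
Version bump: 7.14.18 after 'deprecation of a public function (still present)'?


Current: 7.14.18
Change category: 'deprecation of a public function (still present)' → minor bump
SemVer rule: minor bump → increment MINOR, reset PATCH to 0 (MAJOR unchanged)
New: 7.15.0

7.15.0


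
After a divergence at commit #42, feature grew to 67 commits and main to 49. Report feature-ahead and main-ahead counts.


Common ancestor: commit #42
feature commits after divergence: 67 - 42 = 25
main commits after divergence: 49 - 42 = 7
feature is 25 commits ahead of main
main is 7 commits ahead of feature

feature ahead: 25, main ahead: 7


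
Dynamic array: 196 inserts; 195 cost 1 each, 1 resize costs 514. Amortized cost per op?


Formula: Amortized cost = Total cost / Operations
Total cost = (195 * 1) + (1 * 514)
Total cost = 195 + 514 = 709
Amortized = 709 / 196 = 3.6173

3.6173


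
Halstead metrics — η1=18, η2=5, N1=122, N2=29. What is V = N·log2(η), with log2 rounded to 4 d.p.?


Formula: V = N * log2(η), where N = N1 + N2 and η = η1 + η2
η = 18 + 5 = 23
N = 122 + 29 = 151
log2(23) ≈ 4.5236
V = 151 * 4.5236 = 683.06

683.06


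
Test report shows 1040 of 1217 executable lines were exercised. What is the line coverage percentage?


Coverage = covered / total * 100
Coverage = 1040 / 1217 * 100
Coverage = 85.46%

85.46%


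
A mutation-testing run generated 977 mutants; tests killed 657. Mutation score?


Mutation score = killed / total * 100
Mutation score = 657 / 977 * 100
Mutation score = 67.25%

67.25%


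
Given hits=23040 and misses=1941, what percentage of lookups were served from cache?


Formula: hit rate = hits / (hits + misses) * 100
hit rate = 23040 / (23040 + 1941) * 100
hit rate = 23040 / 24981 * 100
hit rate = 92.23%

92.23%


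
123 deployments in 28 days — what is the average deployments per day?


Formula: deployments per day = releases / days
= 123 / 28
= 4.393 deploys/day
(equivalently, 30.75 deploys/week)

4.393 deploys/day


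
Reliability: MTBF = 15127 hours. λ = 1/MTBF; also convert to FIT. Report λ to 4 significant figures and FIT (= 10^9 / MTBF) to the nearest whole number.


Formula: λ = 1 / MTBF; FIT = λ × 1e9 = 1e9 / MTBF
λ = 1 / 15127 ≈ 6.611e-05 failures/hour
FIT = 1e9 / 15127 ≈ 66107 failures per 1e9 hours (nearest whole number)

λ = 6.611e-05 /h, FIT = 66107


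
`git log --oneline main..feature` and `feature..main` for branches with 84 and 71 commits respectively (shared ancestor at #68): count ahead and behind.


Common ancestor: commit #68
feature commits after divergence: 84 - 68 = 16
main commits after divergence: 71 - 68 = 3
feature is 16 commits ahead of main
main is 3 commits ahead of feature

feature ahead: 16, main ahead: 3


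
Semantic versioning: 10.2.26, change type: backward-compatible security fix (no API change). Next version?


Current: 10.2.26
Change category: 'backward-compatible security fix (no API change)' → patch bump
SemVer rule: patch bump → increment PATCH (MAJOR and MINOR unchanged)
New: 10.2.27

10.2.27


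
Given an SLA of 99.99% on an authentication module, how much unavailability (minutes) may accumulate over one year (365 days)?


Formula: allowed downtime = period * (100 - SLA) / 100
Period (year (365 days)) = 525600 minutes
Unavailability fraction = (100 - 99.99) / 100
Allowed downtime = 525600 * (100 - 99.99) / 100
Allowed downtime = 52.56 minutes

52.56 minutes


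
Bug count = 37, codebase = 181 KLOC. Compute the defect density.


Defect density = defects / KLOC
Defect density = 37 / 181
Defect density = 0.204 defects/KLOC

0.204 defects/KLOC


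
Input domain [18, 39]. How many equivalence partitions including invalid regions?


Valid range: [18, 39]
Class 1: x < 18 — invalid
Class 2: 18 ≤ x ≤ 39 — valid
Class 3: x > 39 — invalid
Total equivalence classes: 3

3 equivalence classes


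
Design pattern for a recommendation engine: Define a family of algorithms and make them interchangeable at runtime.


This matches the Strategy pattern

Strategy


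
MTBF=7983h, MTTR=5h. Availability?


Availability = MTBF / (MTBF + MTTR)
Availability = 7983 / (7983 + 5)
Availability = 7983 / 7988
Availability = 99.9374%

99.9374%


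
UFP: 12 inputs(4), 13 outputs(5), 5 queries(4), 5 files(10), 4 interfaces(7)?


UFP = EI*4 + EO*5 + EQ*4 + ILF*10 + EIF*7
UFP = 12*4 + 13*5 + 5*4 + 5*10 + 4*7
UFP = 48 + 65 + 20 + 50 + 28
UFP = 211

211


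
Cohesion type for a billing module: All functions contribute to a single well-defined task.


Reasoning: Best: single purpose
Type: Functional cohesion

Functional cohesion


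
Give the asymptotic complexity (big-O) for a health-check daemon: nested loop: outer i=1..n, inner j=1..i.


Reasoning: triangle: n(n+1)/2 ~ n^2/2
Complexity: O(n^2)

O(n^2)


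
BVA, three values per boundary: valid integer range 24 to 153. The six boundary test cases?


Range: [24, 153]
Boundaries: just below min, min, min+1, max-1, max, just above max
Values: [23, 24, 25, 152, 153, 154]

[23, 24, 25, 152, 153, 154]


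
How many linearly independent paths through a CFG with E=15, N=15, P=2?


Formula: V(G) = E - N + 2P
V(G) = 15 - 15 + 2*2
V(G) = 0 + 4
V(G) = 4

4


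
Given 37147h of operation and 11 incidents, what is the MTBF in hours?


Formula: MTBF = Total operating time / Number of failures
MTBF = 37147 / 11
MTBF = 3377.0 hours

3377.0 hours


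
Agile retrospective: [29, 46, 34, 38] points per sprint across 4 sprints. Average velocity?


Formula: Avg velocity = Total points / Number of sprints
Points: [29, 46, 34, 38]
Sum = 29 + 46 + 34 + 38 = 147
Avg velocity = 147 / 4 = 36.75 points/sprint

36.75 points/sprint


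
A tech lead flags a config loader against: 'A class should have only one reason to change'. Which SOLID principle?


This describes the Single Responsibility Principle (SRP)

Single Responsibility Principle (SRP)


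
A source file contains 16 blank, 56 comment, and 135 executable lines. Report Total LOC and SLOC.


Total LOC = blank + comment + code
Total LOC = 16 + 56 + 135 = 207
SLOC (source only) = code = 135

Total LOC: 207, SLOC: 135


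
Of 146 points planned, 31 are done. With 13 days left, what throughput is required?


Formula: Required rate = Remaining points / Days left
Remaining = 146 - 31 = 115 points
Required rate = 115 / 13 = 8.85 points/day

8.85 points/day


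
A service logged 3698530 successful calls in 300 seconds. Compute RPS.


Formula: throughput = requests / seconds
throughput = 3698530 / 300
throughput = 12328.43 requests/second

12328.43 requests/second


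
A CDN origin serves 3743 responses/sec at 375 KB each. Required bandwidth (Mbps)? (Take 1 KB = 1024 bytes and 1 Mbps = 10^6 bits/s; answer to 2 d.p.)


Formula: Mbps = payload_bytes * RPS * 8 / 1e6
Payload per request = 375 KB = 375 * 1024 = 384000 bytes
Total bytes/sec = 384000 * 3743 = 1437312000
Total bits/sec = 1437312000 * 8 = 11498496000
Mbps = 11498496000 / 1e6 = 11498.5

11498.5 Mbps


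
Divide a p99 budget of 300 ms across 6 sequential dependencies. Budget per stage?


Formula: per_stage = total_budget / stages
per_stage = 300 / 6
per_stage = 50.0 ms

50.0 ms


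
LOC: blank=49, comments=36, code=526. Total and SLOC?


Total LOC = blank + comment + code
Total LOC = 49 + 36 + 526 = 611
SLOC (source only) = code = 526

Total LOC: 611, SLOC: 526


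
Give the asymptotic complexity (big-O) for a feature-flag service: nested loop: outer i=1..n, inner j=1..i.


Reasoning: triangle: n(n+1)/2 ~ n^2/2
Complexity: O(n^2)

O(n^2)


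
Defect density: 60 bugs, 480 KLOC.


Defect density = defects / KLOC
Defect density = 60 / 480
Defect density = 0.125 defects/KLOC

0.125 defects/KLOC


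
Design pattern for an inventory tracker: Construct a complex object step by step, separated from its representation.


This matches the Builder pattern

Builder


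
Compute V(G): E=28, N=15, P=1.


Formula: V(G) = E - N + 2P
V(G) = 28 - 15 + 2*1
V(G) = 13 + 2
V(G) = 15

15


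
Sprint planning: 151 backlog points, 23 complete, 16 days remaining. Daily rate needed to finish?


Formula: Required rate = Remaining points / Days left
Remaining = 151 - 23 = 128 points
Required rate = 128 / 16 = 8.0 points/day

8.0 points/day


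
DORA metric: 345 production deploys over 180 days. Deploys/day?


Formula: deployments per day = releases / days
= 345 / 180
= 1.917 deploys/day
(equivalently, 13.42 deploys/week)

1.917 deploys/day


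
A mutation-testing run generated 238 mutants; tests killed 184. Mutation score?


Mutation score = killed / total * 100
Mutation score = 184 / 238 * 100
Mutation score = 77.31%

77.31%


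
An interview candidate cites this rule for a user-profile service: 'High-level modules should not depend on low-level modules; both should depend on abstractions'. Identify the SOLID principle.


This describes the Dependency Inversion Principle (DIP)

Dependency Inversion Principle (DIP)


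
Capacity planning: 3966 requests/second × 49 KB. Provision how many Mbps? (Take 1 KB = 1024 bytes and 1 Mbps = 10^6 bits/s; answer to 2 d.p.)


Formula: Mbps = payload_bytes * RPS * 8 / 1e6
Payload per request = 49 KB = 49 * 1024 = 50176 bytes
Total bytes/sec = 50176 * 3966 = 198998016
Total bits/sec = 198998016 * 8 = 1591984128
Mbps = 1591984128 / 1e6 = 1591.98

1591.98 Mbps


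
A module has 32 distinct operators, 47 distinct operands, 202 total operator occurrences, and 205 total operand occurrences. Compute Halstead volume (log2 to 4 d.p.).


Formula: V = N * log2(η), where N = N1 + N2 and η = η1 + η2
η = 32 + 47 = 79
N = 202 + 205 = 407
log2(79) ≈ 6.3038
V = 407 * 6.3038 = 2565.65

2565.65


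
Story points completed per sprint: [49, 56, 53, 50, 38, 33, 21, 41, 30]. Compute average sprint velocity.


Formula: Avg velocity = Total points / Number of sprints
Points: [49, 56, 53, 50, 38, 33, 21, 41, 30]
Sum = 49 + 56 + 53 + 50 + 38 + 33 + 21 + 41 + 30 = 371
Avg velocity = 371 / 9 = 41.22 points/sprint

41.22 points/sprint


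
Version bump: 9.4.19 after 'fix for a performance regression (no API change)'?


Current: 9.4.19
Change category: 'fix for a performance regression (no API change)' → patch bump
SemVer rule: patch bump → increment PATCH (MAJOR and MINOR unchanged)
New: 9.4.20

9.4.20


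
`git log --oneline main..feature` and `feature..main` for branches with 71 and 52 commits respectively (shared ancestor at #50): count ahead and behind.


Common ancestor: commit #50
feature commits after divergence: 71 - 50 = 21
main commits after divergence: 52 - 50 = 2
feature is 21 commits ahead of main
main is 2 commits ahead of feature

feature ahead: 21, main ahead: 2


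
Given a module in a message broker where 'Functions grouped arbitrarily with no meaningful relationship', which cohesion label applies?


Reasoning: Worst: random grouping
Type: Coincidental cohesion

Coincidental cohesion


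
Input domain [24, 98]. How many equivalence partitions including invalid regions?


Valid range: [24, 98]
Class 1: x < 24 — invalid
Class 2: 24 ≤ x ≤ 98 — valid
Class 3: x > 98 — invalid
Total equivalence classes: 3

3 equivalence classes


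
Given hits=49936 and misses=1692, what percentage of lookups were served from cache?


Formula: hit rate = hits / (hits + misses) * 100
hit rate = 49936 / (49936 + 1692) * 100
hit rate = 49936 / 51628 * 100
hit rate = 96.72%

96.72%


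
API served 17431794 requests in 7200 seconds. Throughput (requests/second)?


Formula: throughput = requests / seconds
throughput = 17431794 / 7200
throughput = 2421.08 requests/second

2421.08 requests/second


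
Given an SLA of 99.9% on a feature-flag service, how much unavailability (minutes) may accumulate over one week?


Formula: allowed downtime = period * (100 - SLA) / 100
Period (week) = 10080 minutes
Unavailability fraction = (100 - 99.9) / 100
Allowed downtime = 10080 * (100 - 99.9) / 100
Allowed downtime = 10.08 minutes

10.08 minutes


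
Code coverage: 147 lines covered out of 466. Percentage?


Coverage = covered / total * 100
Coverage = 147 / 466 * 100
Coverage = 31.55%

31.55%


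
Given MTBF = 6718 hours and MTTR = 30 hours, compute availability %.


Availability = MTBF / (MTBF + MTTR)
Availability = 6718 / (6718 + 30)
Availability = 6718 / 6748
Availability = 99.5554%

99.5554%


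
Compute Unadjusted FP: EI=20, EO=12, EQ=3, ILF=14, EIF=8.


UFP = EI*4 + EO*5 + EQ*4 + ILF*10 + EIF*7
UFP = 20*4 + 12*5 + 3*4 + 14*10 + 8*7
UFP = 80 + 60 + 12 + 140 + 56
UFP = 348

348


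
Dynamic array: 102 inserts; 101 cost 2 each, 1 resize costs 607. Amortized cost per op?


Formula: Amortized cost = Total cost / Operations
Total cost = (101 * 2) + (1 * 607)
Total cost = 202 + 607 = 809
Amortized = 809 / 102 = 7.9314

7.9314


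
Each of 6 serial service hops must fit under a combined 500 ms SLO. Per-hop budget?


Formula: per_stage = total_budget / stages
per_stage = 500 / 6
per_stage = 83.33 ms

83.33 ms


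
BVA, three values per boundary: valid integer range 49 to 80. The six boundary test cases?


Range: [49, 80]
Boundaries: just below min, min, min+1, max-1, max, just above max
Values: [48, 49, 50, 79, 80, 81]

[48, 49, 50, 79, 80, 81]


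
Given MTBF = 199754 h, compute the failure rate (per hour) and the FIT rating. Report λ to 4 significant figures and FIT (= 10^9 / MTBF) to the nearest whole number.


Formula: λ = 1 / MTBF; FIT = λ × 1e9 = 1e9 / MTBF
λ = 1 / 199754 ≈ 5.006e-06 failures/hour
FIT = 1e9 / 199754 ≈ 5006 failures per 1e9 hours (nearest whole number)

λ = 5.006e-06 /h, FIT = 5006


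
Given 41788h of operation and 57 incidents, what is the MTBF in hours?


Formula: MTBF = Total operating time / Number of failures
MTBF = 41788 / 57
MTBF = 733.12 hours

733.12 hours


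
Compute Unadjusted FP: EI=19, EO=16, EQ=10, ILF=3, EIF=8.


UFP = EI*4 + EO*5 + EQ*4 + ILF*10 + EIF*7
UFP = 19*4 + 16*5 + 10*4 + 3*10 + 8*7
UFP = 76 + 80 + 40 + 30 + 56
UFP = 282

282


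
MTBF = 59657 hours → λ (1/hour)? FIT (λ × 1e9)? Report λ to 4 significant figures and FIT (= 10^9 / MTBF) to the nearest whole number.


Formula: λ = 1 / MTBF; FIT = λ × 1e9 = 1e9 / MTBF
λ = 1 / 59657 ≈ 1.676e-05 failures/hour
FIT = 1e9 / 59657 ≈ 16762 failures per 1e9 hours (nearest whole number)

λ = 1.676e-05 /h, FIT = 16762


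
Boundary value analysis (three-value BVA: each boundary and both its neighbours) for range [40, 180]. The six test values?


Range: [40, 180]
Boundaries: just below min, min, min+1, max-1, max, just above max
Values: [39, 40, 41, 179, 180, 181]

[39, 40, 41, 179, 180, 181]


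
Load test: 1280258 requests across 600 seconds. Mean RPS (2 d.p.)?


Formula: throughput = requests / seconds
throughput = 1280258 / 600
throughput = 2133.76 requests/second

2133.76 requests/second


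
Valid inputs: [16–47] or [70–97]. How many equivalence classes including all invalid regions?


Valid ranges: [16,47] and [70,97]
Class 1: x < 16 — invalid
Class 2: 16 ≤ x ≤ 47 — valid
Class 3: 47 < x < 70 — invalid (gap between ranges)
Class 4: 70 ≤ x ≤ 97 — valid
Class 5: x > 97 — invalid
Total equivalence classes: 5

5 equivalence classes


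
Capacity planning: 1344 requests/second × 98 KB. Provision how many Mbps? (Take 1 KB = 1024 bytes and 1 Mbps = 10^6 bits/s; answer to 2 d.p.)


Formula: Mbps = payload_bytes * RPS * 8 / 1e6
Payload per request = 98 KB = 98 * 1024 = 100352 bytes
Total bytes/sec = 100352 * 1344 = 134873088
Total bits/sec = 134873088 * 8 = 1078984704
Mbps = 1078984704 / 1e6 = 1078.98

1078.98 Mbps


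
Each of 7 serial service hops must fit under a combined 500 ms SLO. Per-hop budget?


Formula: per_stage = total_budget / stages
per_stage = 500 / 7
per_stage = 71.43 ms

71.43 ms


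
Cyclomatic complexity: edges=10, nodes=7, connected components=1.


Formula: V(G) = E - N + 2P
V(G) = 10 - 7 + 2*1
V(G) = 3 + 2
V(G) = 5

5


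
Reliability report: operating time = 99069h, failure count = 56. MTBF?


Formula: MTBF = Total operating time / Number of failures
MTBF = 99069 / 56
MTBF = 1769.09 hours

1769.09 hours


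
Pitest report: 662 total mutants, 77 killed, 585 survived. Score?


Mutation score = killed / total * 100
Mutation score = 77 / 662 * 100
Mutation score = 11.63%

11.63%


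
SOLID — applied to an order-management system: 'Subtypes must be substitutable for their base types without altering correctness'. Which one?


This describes the Liskov Substitution Principle (LSP)

Liskov Substitution Principle (LSP)


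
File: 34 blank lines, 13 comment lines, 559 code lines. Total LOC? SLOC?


Total LOC = blank + comment + code
Total LOC = 34 + 13 + 559 = 606
SLOC (source only) = code = 559

Total LOC: 606, SLOC: 559


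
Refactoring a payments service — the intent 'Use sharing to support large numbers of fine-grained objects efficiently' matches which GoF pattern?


This matches the Flyweight pattern

Flyweight


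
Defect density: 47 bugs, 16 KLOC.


Defect density = defects / KLOC
Defect density = 47 / 16
Defect density = 2.938 defects/KLOC

2.938 defects/KLOC


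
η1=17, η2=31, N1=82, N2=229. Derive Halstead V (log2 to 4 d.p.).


Formula: V = N * log2(η), where N = N1 + N2 and η = η1 + η2
η = 17 + 31 = 48
N = 82 + 229 = 311
log2(48) ≈ 5.5850
V = 311 * 5.5850 = 1736.94

1736.94


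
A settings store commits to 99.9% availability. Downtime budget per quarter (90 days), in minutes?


Formula: allowed downtime = period * (100 - SLA) / 100
Period (quarter (90 days)) = 129600 minutes
Unavailability fraction = (100 - 99.9) / 100
Allowed downtime = 129600 * (100 - 99.9) / 100
Allowed downtime = 129.6 minutes

129.6 minutes


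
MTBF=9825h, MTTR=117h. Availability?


Availability = MTBF / (MTBF + MTTR)
Availability = 9825 / (9825 + 117)
Availability = 9825 / 9942
Availability = 98.8232%

98.8232%


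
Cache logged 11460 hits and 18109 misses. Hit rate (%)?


Formula: hit rate = hits / (hits + misses) * 100
hit rate = 11460 / (11460 + 18109) * 100
hit rate = 11460 / 29569 * 100
hit rate = 38.76%

38.76%


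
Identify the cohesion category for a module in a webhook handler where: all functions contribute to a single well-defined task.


Reasoning: Best: single purpose
Type: Functional cohesion

Functional cohesion


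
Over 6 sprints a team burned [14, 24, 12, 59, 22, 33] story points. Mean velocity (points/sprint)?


Formula: Avg velocity = Total points / Number of sprints
Points: [14, 24, 12, 59, 22, 33]
Sum = 14 + 24 + 12 + 59 + 22 + 33 = 164
Avg velocity = 164 / 6 = 27.33 points/sprint

27.33 points/sprint


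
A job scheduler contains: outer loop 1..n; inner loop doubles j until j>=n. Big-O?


Reasoning: linear outer times logarithmic inner
Complexity: O(n log n)

O(n log n)


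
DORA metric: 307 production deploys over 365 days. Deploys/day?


Formula: deployments per day = releases / days
= 307 / 365
= 0.841 deploys/day
(equivalently, 5.89 deploys/week)

0.841 deploys/day


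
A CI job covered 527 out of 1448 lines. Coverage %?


Coverage = covered / total * 100
Coverage = 527 / 1448 * 100
Coverage = 36.4%

36.4%


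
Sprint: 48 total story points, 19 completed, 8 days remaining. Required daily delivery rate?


Formula: Required rate = Remaining points / Days left
Remaining = 48 - 19 = 29 points
Required rate = 29 / 8 = 3.63 points/day

3.63 points/day


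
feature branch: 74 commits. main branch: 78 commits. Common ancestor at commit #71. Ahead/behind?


Common ancestor: commit #71
feature commits after divergence: 74 - 71 = 3
main commits after divergence: 78 - 71 = 7
feature is 3 commits ahead of main
main is 7 commits ahead of feature

feature ahead: 3, main ahead: 7


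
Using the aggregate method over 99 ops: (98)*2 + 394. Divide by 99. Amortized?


Formula: Amortized cost = Total cost / Operations
Total cost = (98 * 2) + (1 * 394)
Total cost = 196 + 394 = 590
Amortized = 590 / 99 = 5.9596

5.9596


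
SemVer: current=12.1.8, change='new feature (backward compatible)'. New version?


Current: 12.1.8
Change category: 'new feature (backward compatible)' → minor bump
SemVer rule: minor bump → increment MINOR, reset PATCH to 0 (MAJOR unchanged)
New: 12.2.0

12.2.0


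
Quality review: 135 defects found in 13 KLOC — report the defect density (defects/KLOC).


Defect density = defects / KLOC
Defect density = 135 / 13
Defect density = 10.385 defects/KLOC

10.385 defects/KLOC


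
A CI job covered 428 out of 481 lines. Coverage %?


Coverage = covered / total * 100
Coverage = 428 / 481 * 100
Coverage = 88.98%

88.98%


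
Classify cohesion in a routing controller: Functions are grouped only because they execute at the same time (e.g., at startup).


Reasoning: Related by timing only
Type: Temporal cohesion

Temporal cohesion


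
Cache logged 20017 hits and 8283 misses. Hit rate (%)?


Formula: hit rate = hits / (hits + misses) * 100
hit rate = 20017 / (20017 + 8283) * 100
hit rate = 20017 / 28300 * 100
hit rate = 70.73%

70.73%


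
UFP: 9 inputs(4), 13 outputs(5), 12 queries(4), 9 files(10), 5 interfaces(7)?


UFP = EI*4 + EO*5 + EQ*4 + ILF*10 + EIF*7
UFP = 9*4 + 13*5 + 12*4 + 9*10 + 5*7
UFP = 36 + 65 + 48 + 90 + 35
UFP = 274

274


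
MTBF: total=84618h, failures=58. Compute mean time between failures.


Formula: MTBF = Total operating time / Number of failures
MTBF = 84618 / 58
MTBF = 1458.93 hours

1458.93 hours


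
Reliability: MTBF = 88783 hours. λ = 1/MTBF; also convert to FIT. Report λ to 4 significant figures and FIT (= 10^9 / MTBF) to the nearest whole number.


Formula: λ = 1 / MTBF; FIT = λ × 1e9 = 1e9 / MTBF
λ = 1 / 88783 ≈ 1.126e-05 failures/hour
FIT = 1e9 / 88783 ≈ 11263 failures per 1e9 hours (nearest whole number)

λ = 1.126e-05 /h, FIT = 11263


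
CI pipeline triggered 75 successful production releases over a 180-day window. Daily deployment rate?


Formula: deployments per day = releases / days
= 75 / 180
= 0.417 deploys/day
(equivalently, 2.92 deploys/week)

0.417 deploys/day


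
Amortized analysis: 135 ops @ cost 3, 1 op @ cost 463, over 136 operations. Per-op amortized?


Formula: Amortized cost = Total cost / Operations
Total cost = (135 * 3) + (1 * 463)
Total cost = 405 + 463 = 868
Amortized = 868 / 136 = 6.3824

6.3824


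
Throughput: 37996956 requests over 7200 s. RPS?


Formula: throughput = requests / seconds
throughput = 37996956 / 7200
throughput = 5277.36 requests/second

5277.36 requests/second


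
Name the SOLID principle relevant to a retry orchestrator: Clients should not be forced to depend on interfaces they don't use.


This describes the Interface Segregation Principle (ISP)

Interface Segregation Principle (ISP)


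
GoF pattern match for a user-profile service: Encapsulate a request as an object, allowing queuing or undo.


This matches the Command pattern

Command


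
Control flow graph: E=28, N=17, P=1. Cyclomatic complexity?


Formula: V(G) = E - N + 2P
V(G) = 28 - 17 + 2*1
V(G) = 11 + 2
V(G) = 13

13


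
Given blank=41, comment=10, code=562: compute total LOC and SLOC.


Total LOC = blank + comment + code
Total LOC = 41 + 10 + 562 = 613
SLOC (source only) = code = 562

Total LOC: 613, SLOC: 562


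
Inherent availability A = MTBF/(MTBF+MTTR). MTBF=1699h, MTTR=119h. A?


Availability = MTBF / (MTBF + MTTR)
Availability = 1699 / (1699 + 119)
Availability = 1699 / 1818
Availability = 93.4543%

93.4543%


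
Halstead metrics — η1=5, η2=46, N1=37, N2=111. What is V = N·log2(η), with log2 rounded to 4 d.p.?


Formula: V = N * log2(η), where N = N1 + N2 and η = η1 + η2
η = 5 + 46 = 51
N = 37 + 111 = 148
log2(51) ≈ 5.6724
V = 148 * 5.6724 = 839.52

839.52


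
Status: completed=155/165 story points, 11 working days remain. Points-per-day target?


Formula: Required rate = Remaining points / Days left
Remaining = 165 - 155 = 10 points
Required rate = 10 / 11 = 0.91 points/day

0.91 points/day


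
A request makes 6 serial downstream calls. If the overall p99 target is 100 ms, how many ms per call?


Formula: per_stage = total_budget / stages
per_stage = 100 / 6
per_stage = 16.67 ms

16.67 ms


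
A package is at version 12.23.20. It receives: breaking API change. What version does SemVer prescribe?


Current: 12.23.20
Change category: 'breaking API change' → major bump
SemVer rule: major bump → increment MAJOR, reset MINOR and PATCH to 0
New: 13.0.0

13.0.0


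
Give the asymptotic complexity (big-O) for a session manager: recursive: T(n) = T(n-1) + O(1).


Reasoning: linear recursion with constant work per frame
Complexity: O(n)

O(n)


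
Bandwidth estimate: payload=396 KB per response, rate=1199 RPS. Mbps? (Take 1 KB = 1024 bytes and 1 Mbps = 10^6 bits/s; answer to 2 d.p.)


Formula: Mbps = payload_bytes * RPS * 8 / 1e6
Payload per request = 396 KB = 396 * 1024 = 405504 bytes
Total bytes/sec = 405504 * 1199 = 486199296
Total bits/sec = 486199296 * 8 = 3889594368
Mbps = 3889594368 / 1e6 = 3889.59

3889.59 Mbps


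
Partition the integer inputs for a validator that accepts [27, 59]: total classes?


Valid range: [27, 59]
Class 1: x < 27 — invalid
Class 2: 27 ≤ x ≤ 59 — valid
Class 3: x > 59 — invalid
Total equivalence classes: 3

3 equivalence classes


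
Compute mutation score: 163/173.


Mutation score = killed / total * 100
Mutation score = 163 / 173 * 100
Mutation score = 94.22%

94.22%


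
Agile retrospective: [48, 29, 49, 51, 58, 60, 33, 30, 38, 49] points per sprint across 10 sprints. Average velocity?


Formula: Avg velocity = Total points / Number of sprints
Points: [48, 29, 49, 51, 58, 60, 33, 30, 38, 49]
Sum = 48 + 29 + 49 + 51 + 58 + 60 + 33 + 30 + 38 + 49 = 445
Avg velocity = 445 / 10 = 44.5 points/sprint

44.5 points/sprint


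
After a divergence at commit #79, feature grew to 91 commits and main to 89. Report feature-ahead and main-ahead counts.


Common ancestor: commit #79
feature commits after divergence: 91 - 79 = 12
main commits after divergence: 89 - 79 = 10
feature is 12 commits ahead of main
main is 10 commits ahead of feature

feature ahead: 12, main ahead: 10


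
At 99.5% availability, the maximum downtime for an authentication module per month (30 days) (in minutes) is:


Formula: allowed downtime = period * (100 - SLA) / 100
Period (month (30 days)) = 43200 minutes
Unavailability fraction = (100 - 99.5) / 100
Allowed downtime = 43200 * (100 - 99.5) / 100
Allowed downtime = 216.0 minutes

216.0 minutes


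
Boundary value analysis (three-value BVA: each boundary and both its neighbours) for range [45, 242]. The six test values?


Range: [45, 242]
Boundaries: just below min, min, min+1, max-1, max, just above max
Values: [44, 45, 46, 241, 242, 243]

[44, 45, 46, 241, 242, 243]


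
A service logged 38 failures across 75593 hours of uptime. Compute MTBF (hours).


Formula: MTBF = Total operating time / Number of failures
MTBF = 75593 / 38
MTBF = 1989.29 hours

1989.29 hours


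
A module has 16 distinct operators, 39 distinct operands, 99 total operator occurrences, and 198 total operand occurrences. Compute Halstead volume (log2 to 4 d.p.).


Formula: V = N * log2(η), where N = N1 + N2 and η = η1 + η2
η = 16 + 39 = 55
N = 99 + 198 = 297
log2(55) ≈ 5.7814
V = 297 * 5.7814 = 1717.08

1717.08


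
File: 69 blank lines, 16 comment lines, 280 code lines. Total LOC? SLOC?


Total LOC = blank + comment + code
Total LOC = 69 + 16 + 280 = 365
SLOC (source only) = code = 280

Total LOC: 365, SLOC: 280


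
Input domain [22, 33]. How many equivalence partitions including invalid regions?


Valid range: [22, 33]
Class 1: x < 22 — invalid
Class 2: 22 ≤ x ≤ 33 — valid
Class 3: x > 33 — invalid
Total equivalence classes: 3

3 equivalence classes


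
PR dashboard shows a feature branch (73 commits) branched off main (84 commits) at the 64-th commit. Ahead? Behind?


Common ancestor: commit #64
feature commits after divergence: 73 - 64 = 9
main commits after divergence: 84 - 64 = 20
feature is 9 commits ahead of main
main is 20 commits ahead of feature

feature ahead: 9, main ahead: 20


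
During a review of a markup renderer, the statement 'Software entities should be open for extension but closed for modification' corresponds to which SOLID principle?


This describes the Open/Closed Principle (OCP)

Open/Closed Principle (OCP)


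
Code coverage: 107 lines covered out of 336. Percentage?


Coverage = covered / total * 100
Coverage = 107 / 336 * 100
Coverage = 31.85%

31.85%


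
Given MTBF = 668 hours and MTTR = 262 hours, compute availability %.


Availability = MTBF / (MTBF + MTTR)
Availability = 668 / (668 + 262)
Availability = 668 / 930
Availability = 71.828%

71.828%


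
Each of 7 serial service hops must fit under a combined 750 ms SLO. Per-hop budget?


Formula: per_stage = total_budget / stages
per_stage = 750 / 7
per_stage = 107.14 ms

107.14 ms


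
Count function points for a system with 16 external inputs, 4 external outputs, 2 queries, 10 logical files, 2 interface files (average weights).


UFP = EI*4 + EO*5 + EQ*4 + ILF*10 + EIF*7
UFP = 16*4 + 4*5 + 2*4 + 10*10 + 2*7
UFP = 64 + 20 + 8 + 100 + 14
UFP = 206

206


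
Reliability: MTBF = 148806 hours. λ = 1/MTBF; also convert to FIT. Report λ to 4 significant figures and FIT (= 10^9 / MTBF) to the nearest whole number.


Formula: λ = 1 / MTBF; FIT = λ × 1e9 = 1e9 / MTBF
λ = 1 / 148806 ≈ 6.720e-06 failures/hour
FIT = 1e9 / 148806 ≈ 6720 failures per 1e9 hours (nearest whole number)

λ = 6.720e-06 /h, FIT = 6720


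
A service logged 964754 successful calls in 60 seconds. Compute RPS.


Formula: throughput = requests / seconds
throughput = 964754 / 60
throughput = 16079.23 requests/second

16079.23 requests/second


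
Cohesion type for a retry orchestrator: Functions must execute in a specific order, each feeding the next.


Reasoning: Output of one is input to next
Type: Sequential cohesion

Sequential cohesion


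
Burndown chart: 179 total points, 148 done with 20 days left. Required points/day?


Formula: Required rate = Remaining points / Days left
Remaining = 179 - 148 = 31 points
Required rate = 31 / 20 = 1.55 points/day

1.55 points/day


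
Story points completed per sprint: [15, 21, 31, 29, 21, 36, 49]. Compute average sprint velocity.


Formula: Avg velocity = Total points / Number of sprints
Points: [15, 21, 31, 29, 21, 36, 49]
Sum = 15 + 21 + 31 + 29 + 21 + 36 + 49 = 202
Avg velocity = 202 / 7 = 28.86 points/sprint

28.86 points/sprint


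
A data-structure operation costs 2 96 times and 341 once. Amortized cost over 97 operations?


Formula: Amortized cost = Total cost / Operations
Total cost = (96 * 2) + (1 * 341)
Total cost = 192 + 341 = 533
Amortized = 533 / 97 = 5.4948

5.4948


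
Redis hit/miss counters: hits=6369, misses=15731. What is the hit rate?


Formula: hit rate = hits / (hits + misses) * 100
hit rate = 6369 / (6369 + 15731) * 100
hit rate = 6369 / 22100 * 100
hit rate = 28.82%

28.82%


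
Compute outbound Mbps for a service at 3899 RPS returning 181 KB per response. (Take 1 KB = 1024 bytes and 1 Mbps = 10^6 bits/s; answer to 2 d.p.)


Formula: Mbps = payload_bytes * RPS * 8 / 1e6
Payload per request = 181 KB = 181 * 1024 = 185344 bytes
Total bytes/sec = 185344 * 3899 = 722656256
Total bits/sec = 722656256 * 8 = 5781250048
Mbps = 5781250048 / 1e6 = 5781.25

5781.25 Mbps


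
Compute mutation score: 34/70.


Mutation score = killed / total * 100
Mutation score = 34 / 70 * 100
Mutation score = 48.57%

48.57%


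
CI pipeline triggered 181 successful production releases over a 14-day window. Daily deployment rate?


Formula: deployments per day = releases / days
= 181 / 14
= 12.929 deploys/day
(equivalently, 90.5 deploys/week)

12.929 deploys/day


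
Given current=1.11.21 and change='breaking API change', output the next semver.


Current: 1.11.21
Change category: 'breaking API change' → major bump
SemVer rule: major bump → increment MAJOR, reset MINOR and PATCH to 0
New: 2.0.0

2.0.0


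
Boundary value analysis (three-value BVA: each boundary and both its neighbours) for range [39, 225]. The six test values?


Range: [39, 225]
Boundaries: just below min, min, min+1, max-1, max, just above max
Values: [38, 39, 40, 224, 225, 226]

[38, 39, 40, 224, 225, 226]


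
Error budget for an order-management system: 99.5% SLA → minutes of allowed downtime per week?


Formula: allowed downtime = period * (100 - SLA) / 100
Period (week) = 10080 minutes
Unavailability fraction = (100 - 99.5) / 100
Allowed downtime = 10080 * (100 - 99.5) / 100
Allowed downtime = 50.4 minutes

50.4 minutes


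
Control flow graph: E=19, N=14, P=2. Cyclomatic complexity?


Formula: V(G) = E - N + 2P
V(G) = 19 - 14 + 2*2
V(G) = 5 + 4
V(G) = 9

9


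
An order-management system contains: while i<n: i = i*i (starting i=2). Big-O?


Reasoning: squaring drives double-exponential growth; iterations ~ log log n
Complexity: O(log log n)

O(log log n)


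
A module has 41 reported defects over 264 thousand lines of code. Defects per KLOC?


Defect density = defects / KLOC
Defect density = 41 / 264
Defect density = 0.155 defects/KLOC

0.155 defects/KLOC


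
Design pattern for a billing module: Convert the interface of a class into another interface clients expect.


This matches the Adapter pattern

Adapter


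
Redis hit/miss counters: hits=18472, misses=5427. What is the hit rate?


Formula: hit rate = hits / (hits + misses) * 100
hit rate = 18472 / (18472 + 5427) * 100
hit rate = 18472 / 23899 * 100
hit rate = 77.29%

77.29%


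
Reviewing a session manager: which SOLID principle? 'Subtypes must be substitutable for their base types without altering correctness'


This describes the Liskov Substitution Principle (LSP)

Liskov Substitution Principle (LSP)
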